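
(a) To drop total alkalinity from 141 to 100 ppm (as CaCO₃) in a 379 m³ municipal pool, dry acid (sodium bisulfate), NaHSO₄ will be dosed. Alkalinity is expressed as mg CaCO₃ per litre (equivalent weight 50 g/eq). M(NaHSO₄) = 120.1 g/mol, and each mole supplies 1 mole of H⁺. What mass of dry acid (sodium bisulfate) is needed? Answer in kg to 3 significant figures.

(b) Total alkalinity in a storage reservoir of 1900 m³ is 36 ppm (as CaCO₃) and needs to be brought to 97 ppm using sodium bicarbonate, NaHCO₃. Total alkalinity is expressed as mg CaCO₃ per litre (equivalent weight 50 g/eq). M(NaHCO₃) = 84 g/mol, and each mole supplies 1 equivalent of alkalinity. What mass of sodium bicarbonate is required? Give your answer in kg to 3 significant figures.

(a) Volume: 379 m³ = 379,000 L.
(a) Alkalinity to neutralize: (141 − 100) = 41 mg/L as CaCO₃ × 379,000 L = 15,540 g as CaCO₃.
(a) Equivalents of H⁺ required: 15,540 ÷ 50 g/eq = 310.8 eq = 310.8 mol NaHSO₄.
(a) Mass of NaHSO₄: 310.8 × 120.1 = 37,320 g.

(b) Volume: 1900 m³ = 1,900,000 L.
(b) Alkalinity to add: (97 − 36) = 61 mg/L as CaCO₃ × 1,900,000 L = 115,900 g as CaCO₃.
(b) Equivalents: 115,900 g ÷ 50 g/eq = 2318 eq.
(b) NaHCO₃ supplies 1 eq per mole → 2318 mol.
(b) Mass: 2318 mol × 84 g/mol = 194,700 g.

(a) 37.3 kg; (b) 195 kg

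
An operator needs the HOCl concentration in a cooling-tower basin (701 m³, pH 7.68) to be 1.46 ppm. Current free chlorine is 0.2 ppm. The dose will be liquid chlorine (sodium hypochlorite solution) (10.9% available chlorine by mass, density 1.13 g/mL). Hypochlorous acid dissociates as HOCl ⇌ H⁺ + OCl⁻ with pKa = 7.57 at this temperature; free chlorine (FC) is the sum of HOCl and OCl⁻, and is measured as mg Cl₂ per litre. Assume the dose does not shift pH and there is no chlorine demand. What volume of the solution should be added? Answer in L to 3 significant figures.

Volume: 701 m³ = 701,000 L.
[OCl⁻]/[HOCl] = 10^(pH − pKa) = 10^(7.68 − 7.57) = 1.288; fraction as HOCl = 1/(1 + 1.288) = 0.437.
Free chlorine required for 1.46 ppm HOCl: 1.46 / 0.437 = 3.341 ppm.
FC to add: 3.341 − 0.2 = 3.141 mg/L as Cl₂.
Cl₂ equivalent: 3.141 mg/L × 701,000 L = 2202 g.
Product at 10.9% available Cl: 2202 / 0.109 = 20,200 g.
Volume: 20,200 g ÷ 1.13 g/mL = 17,880 mL.

17.9 L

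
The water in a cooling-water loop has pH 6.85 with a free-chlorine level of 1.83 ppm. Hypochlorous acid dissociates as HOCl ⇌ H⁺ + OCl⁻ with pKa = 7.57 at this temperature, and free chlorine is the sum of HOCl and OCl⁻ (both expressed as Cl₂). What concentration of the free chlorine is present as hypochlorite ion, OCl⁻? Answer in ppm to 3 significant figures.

0.293 ppm

[OCl⁻]/[HOCl] = 10^(pH − pKa) = 10^(6.85 − 7.57) = 10^-0.72 = 0.1905.
Fraction as HOCl = 1 / (1 + 0.1905) = 0.84.
OCl⁻ = (1 − 0.84) × 1.83 ppm = 0.2929 ppm.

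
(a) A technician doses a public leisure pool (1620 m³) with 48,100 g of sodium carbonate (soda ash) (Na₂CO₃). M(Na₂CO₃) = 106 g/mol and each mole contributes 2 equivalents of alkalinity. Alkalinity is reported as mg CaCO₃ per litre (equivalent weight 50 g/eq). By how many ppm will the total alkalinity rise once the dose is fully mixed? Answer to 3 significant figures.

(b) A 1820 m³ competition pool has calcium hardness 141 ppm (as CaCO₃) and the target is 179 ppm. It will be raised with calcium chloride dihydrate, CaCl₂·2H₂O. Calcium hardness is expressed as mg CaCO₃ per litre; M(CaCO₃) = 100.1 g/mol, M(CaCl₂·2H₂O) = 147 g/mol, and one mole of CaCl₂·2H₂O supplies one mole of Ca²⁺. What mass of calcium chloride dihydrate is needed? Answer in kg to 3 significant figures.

(a) 28.0 ppm; (b) 102 kg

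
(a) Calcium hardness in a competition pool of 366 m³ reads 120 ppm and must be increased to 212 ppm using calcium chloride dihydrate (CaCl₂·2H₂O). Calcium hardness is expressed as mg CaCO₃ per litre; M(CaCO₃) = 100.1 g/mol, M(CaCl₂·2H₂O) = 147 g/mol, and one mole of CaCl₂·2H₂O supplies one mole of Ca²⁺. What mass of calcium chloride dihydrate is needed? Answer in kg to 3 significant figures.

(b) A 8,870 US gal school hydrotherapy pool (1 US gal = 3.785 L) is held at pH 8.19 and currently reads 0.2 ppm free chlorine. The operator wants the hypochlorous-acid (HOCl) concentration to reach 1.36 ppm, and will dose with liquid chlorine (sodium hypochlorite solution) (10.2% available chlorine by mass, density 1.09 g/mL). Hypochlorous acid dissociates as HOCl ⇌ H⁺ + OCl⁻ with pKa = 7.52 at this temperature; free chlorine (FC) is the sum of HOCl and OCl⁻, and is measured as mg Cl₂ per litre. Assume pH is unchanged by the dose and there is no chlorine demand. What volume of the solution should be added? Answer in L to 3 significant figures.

(a) Volume: 366 m³ = 366,000 L.
(a) Hardness to add: (212 − 120) = 92 mg/L as CaCO₃ × 366,000 L = 33,670 g as CaCO₃.
(a) Moles of Ca²⁺ (1 mol Ca²⁺ ≡ 1 mol CaCO₃): 33,670 / 100.1 g/mol = 336.4 mol.
(a) Mass of CaCl₂·2H₂O: 336.4 × 147 = 49,450 g.

(b) Volume: 8,870 US gal × 3.785 L/gal = 33,573 L.
(b) [OCl⁻]/[HOCl] = 10^(pH − pKa) = 10^(8.19 − 7.52) = 4.677; fraction as HOCl = 1/(1 + 4.677) = 0.1761.
(b) Free chlorine required for 1.36 ppm HOCl: 1.36 / 0.1761 = 7.721 ppm.
(b) FC to add: 7.721 − 0.2 = 7.521 mg/L as Cl₂.
(b) Cl₂ equivalent: 7.521 mg/L × 33,573 L = 252.5 g.
(b) Product at 10.2% available Cl: 252.5 / 0.102 = 2476 g.
(b) Volume: 2476 g ÷ 1.09 g/mL = 2271 mL.

(a) 49.4 kg; (b) 2.27 L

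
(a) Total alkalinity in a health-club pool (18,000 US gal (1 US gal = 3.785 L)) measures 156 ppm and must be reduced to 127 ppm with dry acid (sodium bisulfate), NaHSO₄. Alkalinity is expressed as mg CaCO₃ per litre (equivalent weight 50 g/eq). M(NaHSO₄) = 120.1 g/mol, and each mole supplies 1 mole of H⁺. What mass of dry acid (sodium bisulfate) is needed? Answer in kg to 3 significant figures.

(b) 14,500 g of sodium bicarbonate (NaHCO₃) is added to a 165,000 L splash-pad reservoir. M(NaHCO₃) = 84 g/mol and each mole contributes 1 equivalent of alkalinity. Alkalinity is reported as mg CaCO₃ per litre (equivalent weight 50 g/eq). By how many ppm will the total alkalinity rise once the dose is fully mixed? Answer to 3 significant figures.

(a) 4.75 kg; (b) 52.3 ppm

(a) Volume: 18,000 US gal × 3.785 L/gal = 68,130 L.
(a) Alkalinity to neutralize: (156 − 127) = 29 mg/L as CaCO₃ × 68,130 L = 1976 g as CaCO₃.
(a) Equivalents of H⁺ required: 1976 ÷ 50 g/eq = 39.52 eq = 39.52 mol NaHSO₄.
(a) Mass of NaHSO₄: 39.52 × 120.1 = 4746 g.

(b) Moles of NaHCO₃: 14,500 g ÷ 84 g/mol = 172.6 mol → 172.6 eq of alkalinity.
(b) As CaCO₃: 172.6 eq × 50 g/eq = 8631 g.
(b) Rise: 8631 g / 165,000 L × 1000 = 52.31 mg/L.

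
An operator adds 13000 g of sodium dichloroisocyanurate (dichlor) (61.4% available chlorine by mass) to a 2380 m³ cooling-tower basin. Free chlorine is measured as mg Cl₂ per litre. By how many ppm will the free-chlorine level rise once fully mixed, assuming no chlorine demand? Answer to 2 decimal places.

Volume: 2380 m³ = 2,380,000 L.
Available chlorine delivered: 13,000 g × 0.614 = 7982 g as Cl₂.
Concentration rise: 7982 g / 2,380,000 L = 3.354 mg/L = 3.35 ppm.

3.35 ppm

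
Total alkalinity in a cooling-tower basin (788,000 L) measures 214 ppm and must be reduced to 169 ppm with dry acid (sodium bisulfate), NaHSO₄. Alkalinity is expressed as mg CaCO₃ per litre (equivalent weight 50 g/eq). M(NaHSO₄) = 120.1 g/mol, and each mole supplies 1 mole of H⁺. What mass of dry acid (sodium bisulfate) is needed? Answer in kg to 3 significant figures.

85.2 kg

Alkalinity to neutralize: (214 − 169) = 45 mg/L as CaCO₃ × 788,000 L = 35,460 g as CaCO₃.
Equivalents of H⁺ required: 35,460 ÷ 50 g/eq = 709.2 eq = 709.2 mol NaHSO₄.
Mass of NaHSO₄: 709.2 × 120.1 = 85,170 g.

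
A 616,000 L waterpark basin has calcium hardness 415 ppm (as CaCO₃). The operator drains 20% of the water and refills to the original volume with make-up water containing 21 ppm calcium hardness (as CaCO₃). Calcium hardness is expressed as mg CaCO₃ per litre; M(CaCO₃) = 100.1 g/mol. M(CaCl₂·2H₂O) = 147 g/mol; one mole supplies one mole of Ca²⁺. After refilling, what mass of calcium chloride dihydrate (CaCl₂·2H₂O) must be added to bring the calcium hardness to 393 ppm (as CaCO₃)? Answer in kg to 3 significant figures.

After draining 20% and refilling: 415 × 0.80 + 21 × 0.20 = 336.2 ppm.
Deficit to target: 393 − 336.2 = 56.8 mg/L.
As CaCO₃: 56.8 mg/L × 616,000 L = 34,990 g; ÷ 100.1 = 349.5 mol Ca²⁺.
Mass: 349.5 × 147 = 51,380 g.

51.4 kg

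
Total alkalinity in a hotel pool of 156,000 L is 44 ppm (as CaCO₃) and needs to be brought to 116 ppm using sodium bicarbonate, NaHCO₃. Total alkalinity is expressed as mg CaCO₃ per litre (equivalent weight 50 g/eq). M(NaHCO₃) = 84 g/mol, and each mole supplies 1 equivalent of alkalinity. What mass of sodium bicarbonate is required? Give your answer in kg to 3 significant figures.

18.9 kg

Alkalinity to add: (116 − 44) = 72 mg/L as CaCO₃ × 156,000 L = 11,230 g as CaCO₃.
Equivalents: 11,230 g ÷ 50 g/eq = 224.6 eq.
NaHCO₃ supplies 1 eq per mole → 224.6 mol.
Mass: 224.6 mol × 84 g/mol = 18,870 g.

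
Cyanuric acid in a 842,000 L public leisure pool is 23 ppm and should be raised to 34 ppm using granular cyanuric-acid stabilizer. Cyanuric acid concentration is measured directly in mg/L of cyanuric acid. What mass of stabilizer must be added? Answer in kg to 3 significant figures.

CYA to add: (34 − 23) = 11 mg/L × 842,000 L = 9262 g cyanuric acid.

9.26 kg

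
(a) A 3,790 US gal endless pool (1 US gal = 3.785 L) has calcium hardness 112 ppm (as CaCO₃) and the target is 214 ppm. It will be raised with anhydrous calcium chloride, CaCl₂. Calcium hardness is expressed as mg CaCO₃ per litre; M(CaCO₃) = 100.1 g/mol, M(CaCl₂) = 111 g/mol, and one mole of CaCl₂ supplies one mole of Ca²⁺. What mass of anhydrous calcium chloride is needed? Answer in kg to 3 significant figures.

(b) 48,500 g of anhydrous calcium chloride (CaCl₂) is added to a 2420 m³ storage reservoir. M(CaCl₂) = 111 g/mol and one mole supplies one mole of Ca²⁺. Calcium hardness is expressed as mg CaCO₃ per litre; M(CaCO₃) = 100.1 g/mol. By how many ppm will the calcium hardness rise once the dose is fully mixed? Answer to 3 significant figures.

(a) 1.62 kg; (b) 18.1 ppm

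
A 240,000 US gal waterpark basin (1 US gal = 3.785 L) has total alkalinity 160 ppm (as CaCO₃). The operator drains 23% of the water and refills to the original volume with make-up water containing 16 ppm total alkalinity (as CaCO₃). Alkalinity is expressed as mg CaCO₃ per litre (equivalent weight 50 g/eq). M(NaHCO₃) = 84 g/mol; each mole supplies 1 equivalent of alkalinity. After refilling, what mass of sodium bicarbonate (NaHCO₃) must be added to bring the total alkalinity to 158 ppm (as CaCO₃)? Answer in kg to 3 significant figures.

Volume: 240,000 US gal × 3.785 L/gal = 908,400 L.
After draining 23% and refilling: 160 × 0.77 + 16 × 0.23 = 126.88 ppm.
Deficit to target: 158 − 126.88 = 31.12 mg/L.
As CaCO₃: 31.12 mg/L × 908,400 L = 28,270 g; ÷ 50 g/eq ÷ 1 = 565.4 mol NaHCO₃.
Mass: 565.4 × 84 = 47,490 g.

47.5 kg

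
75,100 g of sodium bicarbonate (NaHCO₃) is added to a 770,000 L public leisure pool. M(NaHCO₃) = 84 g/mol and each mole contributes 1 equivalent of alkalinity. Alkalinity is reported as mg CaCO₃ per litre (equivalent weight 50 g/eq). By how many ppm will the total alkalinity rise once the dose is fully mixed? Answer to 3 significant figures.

Moles of NaHCO₃: 75,100 g ÷ 84 g/mol = 894 mol → 894 eq of alkalinity.
As CaCO₃: 894 eq × 50 g/eq = 44,700 g.
Rise: 44,700 g / 770,000 L × 1000 = 58.06 mg/L.

58.1 ppm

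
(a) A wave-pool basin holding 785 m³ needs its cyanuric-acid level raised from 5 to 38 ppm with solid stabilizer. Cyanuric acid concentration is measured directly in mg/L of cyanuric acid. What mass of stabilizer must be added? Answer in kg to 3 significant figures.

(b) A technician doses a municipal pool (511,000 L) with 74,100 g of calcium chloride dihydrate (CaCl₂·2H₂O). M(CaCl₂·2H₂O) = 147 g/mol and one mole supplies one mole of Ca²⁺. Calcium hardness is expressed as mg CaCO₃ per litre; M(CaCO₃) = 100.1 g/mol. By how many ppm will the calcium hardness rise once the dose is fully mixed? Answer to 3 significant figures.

(a) 25.9 kg; (b) 98.7 ppm

(a) Volume: 785 m³ = 785,000 L.
(a) CYA to add: (38 − 5) = 33 mg/L × 785,000 L = 25,900 g cyanuric acid.

(b) Moles of Ca²⁺: 74,100 g ÷ 147 g/mol = 504.1 mol.
(b) As CaCO₃: 504.1 mol × 100.1 g/mol = 50,460 g.
(b) Rise: 50,460 g / 511,000 L × 1000 = 98.74 mg/L.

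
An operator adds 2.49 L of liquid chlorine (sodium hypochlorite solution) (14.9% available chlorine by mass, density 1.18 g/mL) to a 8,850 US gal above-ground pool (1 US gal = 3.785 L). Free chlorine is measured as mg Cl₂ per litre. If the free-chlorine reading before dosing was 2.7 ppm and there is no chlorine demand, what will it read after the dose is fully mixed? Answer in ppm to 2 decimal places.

15.77 ppm

Volume: 8,850 US gal × 3.785 L/gal = 33,497 L.
Mass of solution: 2.49 L × 1000 mL/L × 1.18 g/mL = 2938 g.
Available chlorine delivered: 2938 g × 0.149 = 437.8 g as Cl₂.
Concentration rise: 437.8 g / 33,497 L = 13.07 mg/L = 13.07 ppm.
Final FC: 2.7 + 13.07 = 15.77 ppm.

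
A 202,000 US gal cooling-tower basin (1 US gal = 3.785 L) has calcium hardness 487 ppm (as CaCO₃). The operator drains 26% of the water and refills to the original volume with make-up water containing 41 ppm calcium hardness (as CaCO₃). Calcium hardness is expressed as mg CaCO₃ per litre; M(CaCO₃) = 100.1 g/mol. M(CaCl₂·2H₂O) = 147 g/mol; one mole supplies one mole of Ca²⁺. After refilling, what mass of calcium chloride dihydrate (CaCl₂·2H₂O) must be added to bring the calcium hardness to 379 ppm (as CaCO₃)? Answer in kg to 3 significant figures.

Volume: 202,000 US gal × 3.785 L/gal = 764,570 L.
After draining 26% and refilling: 487 × 0.74 + 41 × 0.26 = 371.04 ppm.
Deficit to target: 379 − 371.04 = 7.96 mg/L.
As CaCO₃: 7.96 mg/L × 764,570 L = 6086 g; ÷ 100.1 = 60.8 mol Ca²⁺.
Mass: 60.8 × 147 = 8937 g.

8.94 kg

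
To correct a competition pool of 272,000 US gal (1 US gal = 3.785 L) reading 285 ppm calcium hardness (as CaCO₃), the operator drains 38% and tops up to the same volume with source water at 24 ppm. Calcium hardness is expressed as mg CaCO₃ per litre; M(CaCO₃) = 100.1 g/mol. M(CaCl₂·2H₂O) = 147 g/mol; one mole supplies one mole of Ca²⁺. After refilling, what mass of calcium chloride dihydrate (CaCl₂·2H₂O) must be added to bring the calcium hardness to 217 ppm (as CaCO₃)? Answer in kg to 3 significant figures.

Volume: 272,000 US gal × 3.785 L/gal = 1,029,520 L.
After draining 38% and refilling: 285 × 0.62 + 24 × 0.38 = 185.82 ppm.
Deficit to target: 217 − 185.82 = 31.18 mg/L.
As CaCO₃: 31.18 mg/L × 1,029,520 L = 32,100 g; ÷ 100.1 = 320.7 mol Ca²⁺.
Mass: 320.7 × 147 = 47,140 g.

47.1 kg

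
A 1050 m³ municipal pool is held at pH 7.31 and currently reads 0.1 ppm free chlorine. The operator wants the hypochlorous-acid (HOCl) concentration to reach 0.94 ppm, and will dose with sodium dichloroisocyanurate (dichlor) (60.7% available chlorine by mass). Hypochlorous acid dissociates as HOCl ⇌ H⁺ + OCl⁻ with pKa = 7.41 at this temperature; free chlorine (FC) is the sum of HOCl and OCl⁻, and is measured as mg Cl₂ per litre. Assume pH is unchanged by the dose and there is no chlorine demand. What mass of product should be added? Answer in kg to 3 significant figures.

2.74 kg

Volume: 1050 m³ = 1,050,000 L.
[OCl⁻]/[HOCl] = 10^(pH − pKa) = 10^(7.31 − 7.41) = 0.7943; fraction as HOCl = 1/(1 + 0.7943) = 0.5573.
Free chlorine required for 0.94 ppm HOCl: 0.94 / 0.5573 = 1.687 ppm.
FC to add: 1.687 − 0.1 = 1.587 mg/L as Cl₂.
Cl₂ equivalent: 1.587 mg/L × 1,050,000 L = 1666 g.
Product at 60.7% available Cl: 1666 / 0.607 = 2745 g.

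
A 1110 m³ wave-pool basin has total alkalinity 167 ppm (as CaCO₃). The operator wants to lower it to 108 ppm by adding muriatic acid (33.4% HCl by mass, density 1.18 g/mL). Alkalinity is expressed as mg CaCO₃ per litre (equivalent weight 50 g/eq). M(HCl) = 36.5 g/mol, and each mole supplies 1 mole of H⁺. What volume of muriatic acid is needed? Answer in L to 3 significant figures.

Volume: 1110 m³ = 1,110,000 L.
Alkalinity to neutralize: (167 − 108) = 59 mg/L as CaCO₃ × 1,110,000 L = 65,490 g as CaCO₃.
Equivalents of H⁺ required: 65,490 ÷ 50 g/eq = 1310 eq = 1310 mol HCl.
Mass of HCl: 1310 × 36.5 = 47,810 g.
Mass of 33.4% solution: 47,810 / 0.334 = 143,100 g.
Volume: 143,100 g ÷ 1.18 g/mL = 121,300 mL.

121 L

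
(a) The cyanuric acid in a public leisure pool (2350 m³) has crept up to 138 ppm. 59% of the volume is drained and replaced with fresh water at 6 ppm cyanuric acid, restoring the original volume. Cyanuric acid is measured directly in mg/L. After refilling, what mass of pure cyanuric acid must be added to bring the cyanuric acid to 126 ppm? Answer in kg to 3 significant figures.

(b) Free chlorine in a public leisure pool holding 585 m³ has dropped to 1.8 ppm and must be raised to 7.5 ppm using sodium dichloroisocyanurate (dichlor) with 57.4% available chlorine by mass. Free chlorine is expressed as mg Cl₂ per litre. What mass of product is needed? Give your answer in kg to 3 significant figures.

(a) Volume: 2350 m³ = 2,350,000 L.
(a) After draining 59% and refilling: 138 × 0.41 + 6 × 0.59 = 60.12 ppm.
(a) Deficit to target: 126 − 60.12 = 65.88 mg/L.
(a) Mass: 65.88 mg/L × 2,350,000 L = 154,800 g cyanuric acid.

(b) Volume: 585 m³ = 585,000 L.
(b) Chlorine deficit: 7.5 − 1.8 = 5.7 ppm = 5.7 mg/L as Cl₂.
(b) Cl₂ equivalent needed: 5.7 mg/L × 585,000 L = 3,334,000 mg = 3334 g.
(b) Product at 57.4% available chlorine: 3334 / 0.574 = 5809 g.

(a) 155 kg; (b) 5.81 kg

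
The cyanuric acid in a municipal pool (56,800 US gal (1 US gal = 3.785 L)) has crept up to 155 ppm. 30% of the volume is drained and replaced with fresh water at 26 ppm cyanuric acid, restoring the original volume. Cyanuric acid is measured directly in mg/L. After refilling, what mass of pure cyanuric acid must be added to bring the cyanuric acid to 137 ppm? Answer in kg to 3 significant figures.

4.45 kg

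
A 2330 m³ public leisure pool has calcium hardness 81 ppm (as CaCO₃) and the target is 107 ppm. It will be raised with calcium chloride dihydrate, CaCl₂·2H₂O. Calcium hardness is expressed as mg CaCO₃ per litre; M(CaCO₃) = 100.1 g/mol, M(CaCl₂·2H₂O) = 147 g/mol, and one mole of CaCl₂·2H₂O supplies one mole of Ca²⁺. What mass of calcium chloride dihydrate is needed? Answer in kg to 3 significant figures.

89.0 kg

Volume: 2330 m³ = 2,330,000 L.
Hardness to add: (107 − 81) = 26 mg/L as CaCO₃ × 2,330,000 L = 60,580 g as CaCO₃.
Moles of Ca²⁺ (1 mol Ca²⁺ ≡ 1 mol CaCO₃): 60,580 / 100.1 g/mol = 605.2 mol.
Mass of CaCl₂·2H₂O: 605.2 × 147 = 88,960 g.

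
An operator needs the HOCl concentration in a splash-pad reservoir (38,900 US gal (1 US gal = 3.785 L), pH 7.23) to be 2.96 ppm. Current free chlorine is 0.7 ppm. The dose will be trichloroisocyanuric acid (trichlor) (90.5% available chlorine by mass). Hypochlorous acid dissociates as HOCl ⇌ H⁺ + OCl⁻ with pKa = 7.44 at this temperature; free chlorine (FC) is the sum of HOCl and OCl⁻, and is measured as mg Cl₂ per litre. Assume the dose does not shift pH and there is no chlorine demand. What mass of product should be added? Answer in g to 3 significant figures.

665 g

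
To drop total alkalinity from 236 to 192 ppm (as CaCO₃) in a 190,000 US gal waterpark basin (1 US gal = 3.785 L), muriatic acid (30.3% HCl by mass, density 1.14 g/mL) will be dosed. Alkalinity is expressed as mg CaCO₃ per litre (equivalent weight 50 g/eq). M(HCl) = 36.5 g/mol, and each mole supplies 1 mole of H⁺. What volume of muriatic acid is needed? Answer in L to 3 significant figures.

66.9 L

Volume: 190,000 US gal × 3.785 L/gal = 719,150 L.
Alkalinity to neutralize: (236 − 192) = 44 mg/L as CaCO₃ × 719,150 L = 31,640 g as CaCO₃.
Equivalents of H⁺ required: 31,640 ÷ 50 g/eq = 632.9 eq = 632.9 mol HCl.
Mass of HCl: 632.9 × 36.5 = 23,100 g.
Mass of 30.3% solution: 23,100 / 0.303 = 76,230 g.
Volume: 76,230 g ÷ 1.14 g/mL = 66,870 mL.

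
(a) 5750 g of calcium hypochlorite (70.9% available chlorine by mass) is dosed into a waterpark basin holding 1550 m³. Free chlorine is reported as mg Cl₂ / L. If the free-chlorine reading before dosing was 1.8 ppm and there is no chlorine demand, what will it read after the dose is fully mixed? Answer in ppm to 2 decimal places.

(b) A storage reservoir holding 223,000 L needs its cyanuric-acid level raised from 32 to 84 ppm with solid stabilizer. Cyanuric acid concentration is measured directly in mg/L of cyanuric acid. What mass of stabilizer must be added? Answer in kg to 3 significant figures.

(a) 4.43 ppm; (b) 11.6 kg

(a) Volume: 1550 m³ = 1,550,000 L.
(a) Available chlorine delivered: 5750 g × 0.709 = 4077 g as Cl₂.
(a) Concentration rise: 4077 g / 1,550,000 L = 2.63 mg/L = 2.63 ppm.
(a) Final FC: 1.8 + 2.63 = 4.43 ppm.

(b) CYA to add: (84 − 32) = 52 mg/L × 223,000 L = 11,600 g cyanuric acid.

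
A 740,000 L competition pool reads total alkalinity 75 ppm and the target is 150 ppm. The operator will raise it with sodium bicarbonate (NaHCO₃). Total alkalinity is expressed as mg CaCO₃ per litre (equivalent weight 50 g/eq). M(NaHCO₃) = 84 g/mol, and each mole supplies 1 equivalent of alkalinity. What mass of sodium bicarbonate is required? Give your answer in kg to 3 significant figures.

Alkalinity to add: (150 − 75) = 75 mg/L as CaCO₃ × 740,000 L = 55,500 g as CaCO₃.
Equivalents: 55,500 g ÷ 50 g/eq = 1110 eq.
NaHCO₃ supplies 1 eq per mole → 1110 mol.
Mass: 1110 mol × 84 g/mol = 93,240 g.

93.2 kg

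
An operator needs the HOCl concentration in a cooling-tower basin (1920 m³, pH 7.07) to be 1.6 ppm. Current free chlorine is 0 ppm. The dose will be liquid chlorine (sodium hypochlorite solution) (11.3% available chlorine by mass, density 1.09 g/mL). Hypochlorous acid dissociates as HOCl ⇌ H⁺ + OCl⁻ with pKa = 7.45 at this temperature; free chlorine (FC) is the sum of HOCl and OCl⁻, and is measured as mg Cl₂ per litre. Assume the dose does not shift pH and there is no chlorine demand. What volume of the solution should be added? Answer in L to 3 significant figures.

35.3 L

Volume: 1920 m³ = 1,920,000 L.
[OCl⁻]/[HOCl] = 10^(pH − pKa) = 10^(7.07 − 7.45) = 0.4169; fraction as HOCl = 1/(1 + 0.4169) = 0.7058.
Free chlorine required for 1.6 ppm HOCl: 1.6 / 0.7058 = 2.267 ppm.
FC to add: 2.267 − 0 = 2.267 mg/L as Cl₂.
Cl₂ equivalent: 2.267 mg/L × 1,920,000 L = 4353 g.
Product at 11.3% available Cl: 4353 / 0.113 = 38,520 g.
Volume: 38,520 g ÷ 1.09 g/mL = 35,340 mL.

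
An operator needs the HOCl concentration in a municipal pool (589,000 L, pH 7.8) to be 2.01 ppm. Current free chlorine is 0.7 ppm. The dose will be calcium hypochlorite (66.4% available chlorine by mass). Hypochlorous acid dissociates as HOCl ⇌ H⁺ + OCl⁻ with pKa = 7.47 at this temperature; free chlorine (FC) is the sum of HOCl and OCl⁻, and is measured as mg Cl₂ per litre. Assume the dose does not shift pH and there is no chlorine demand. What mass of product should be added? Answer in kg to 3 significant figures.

[OCl⁻]/[HOCl] = 10^(pH − pKa) = 10^(7.8 − 7.47) = 2.138; fraction as HOCl = 1/(1 + 2.138) = 0.3187.
Free chlorine required for 2.01 ppm HOCl: 2.01 / 0.3187 = 6.307 ppm.
FC to add: 6.307 − 0.7 = 5.607 mg/L as Cl₂.
Cl₂ equivalent: 5.607 mg/L × 589,000 L = 3303 g.
Product at 66.4% available Cl: 3303 / 0.664 = 4974 g.

4.97 kg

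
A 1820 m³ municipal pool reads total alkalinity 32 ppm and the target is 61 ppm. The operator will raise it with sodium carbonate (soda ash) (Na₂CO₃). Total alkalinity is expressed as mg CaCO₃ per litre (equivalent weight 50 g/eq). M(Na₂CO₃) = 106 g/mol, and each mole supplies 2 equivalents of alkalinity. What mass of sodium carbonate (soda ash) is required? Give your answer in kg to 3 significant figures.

55.9 kg

Volume: 1820 m³ = 1,820,000 L.
Alkalinity to add: (61 − 32) = 29 mg/L as CaCO₃ × 1,820,000 L = 52,780 g as CaCO₃.
Equivalents: 52,780 g ÷ 50 g/eq = 1056 eq.
Each mole of Na₂CO₃ supplies 2 eq, so 1056 / 2 = 527.8 mol.
Mass: 527.8 mol × 106 g/mol = 55,950 g.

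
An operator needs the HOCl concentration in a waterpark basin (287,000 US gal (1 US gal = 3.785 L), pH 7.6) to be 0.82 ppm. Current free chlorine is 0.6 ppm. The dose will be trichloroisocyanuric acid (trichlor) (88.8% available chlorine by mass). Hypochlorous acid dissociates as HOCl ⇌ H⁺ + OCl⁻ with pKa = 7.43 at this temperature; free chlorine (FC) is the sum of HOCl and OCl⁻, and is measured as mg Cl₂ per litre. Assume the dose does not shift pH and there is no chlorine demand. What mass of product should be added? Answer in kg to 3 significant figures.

1.75 kg

Volume: 287,000 US gal × 3.785 L/gal = 1,086,295 L.
[OCl⁻]/[HOCl] = 10^(pH − pKa) = 10^(7.6 − 7.43) = 1.479; fraction as HOCl = 1/(1 + 1.479) = 0.4034.
Free chlorine required for 0.82 ppm HOCl: 0.82 / 0.4034 = 2.033 ppm.
FC to add: 2.033 − 0.6 = 1.433 mg/L as Cl₂.
Cl₂ equivalent: 1.433 mg/L × 1,086,295 L = 1557 g.
Product at 88.8% available Cl: 1557 / 0.888 = 1753 g.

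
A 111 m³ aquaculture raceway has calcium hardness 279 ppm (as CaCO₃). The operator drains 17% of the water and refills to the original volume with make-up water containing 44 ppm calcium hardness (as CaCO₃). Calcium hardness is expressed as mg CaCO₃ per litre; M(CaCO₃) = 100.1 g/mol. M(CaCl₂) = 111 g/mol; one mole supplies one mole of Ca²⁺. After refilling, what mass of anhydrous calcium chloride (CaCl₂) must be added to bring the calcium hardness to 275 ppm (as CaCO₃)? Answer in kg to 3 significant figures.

Volume: 111 m³ = 111,000 L.
After draining 17% and refilling: 279 × 0.83 + 44 × 0.17 = 239.05 ppm.
Deficit to target: 275 − 239.05 = 35.95 mg/L.
As CaCO₃: 35.95 mg/L × 111,000 L = 3990 g; ÷ 100.1 = 39.86 mol Ca²⁺.
Mass: 39.86 × 111 = 4425 g.

4.42 kg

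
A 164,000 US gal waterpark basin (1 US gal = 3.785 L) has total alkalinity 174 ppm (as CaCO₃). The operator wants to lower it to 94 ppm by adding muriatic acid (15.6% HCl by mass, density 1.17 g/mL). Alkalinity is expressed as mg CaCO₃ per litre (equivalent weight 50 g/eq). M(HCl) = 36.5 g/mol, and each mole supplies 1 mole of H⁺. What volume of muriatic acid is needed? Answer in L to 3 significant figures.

Volume: 164,000 US gal × 3.785 L/gal = 620,740 L.
Alkalinity to neutralize: (174 − 94) = 80 mg/L as CaCO₃ × 620,740 L = 49,660 g as CaCO₃.
Equivalents of H⁺ required: 49,660 ÷ 50 g/eq = 993.2 eq = 993.2 mol HCl.
Mass of HCl: 993.2 × 36.5 = 36,250 g.
Mass of 15.6% solution: 36,250 / 0.156 = 232,400 g.
Volume: 232,400 g ÷ 1.17 g/mL = 198,600 mL.

199 L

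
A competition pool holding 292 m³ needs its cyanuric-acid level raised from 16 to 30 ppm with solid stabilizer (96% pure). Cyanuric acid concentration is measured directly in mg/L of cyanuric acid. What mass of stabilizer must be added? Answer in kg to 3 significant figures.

4.26 kg

Volume: 292 m³ = 292,000 L.
CYA to add: (30 − 16) = 14 mg/L × 292,000 L = 4088 g cyanuric acid.
At 96% purity: 4088 / 0.96 = 4258 g product.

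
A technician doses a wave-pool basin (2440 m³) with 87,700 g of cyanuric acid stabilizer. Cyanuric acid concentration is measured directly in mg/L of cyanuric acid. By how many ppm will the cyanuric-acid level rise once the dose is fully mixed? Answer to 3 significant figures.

35.9 ppm

Volume: 2440 m³ = 2,440,000 L.
Rise: 87,700 g / 2,440,000 L × 1000 = 35.94 mg/L.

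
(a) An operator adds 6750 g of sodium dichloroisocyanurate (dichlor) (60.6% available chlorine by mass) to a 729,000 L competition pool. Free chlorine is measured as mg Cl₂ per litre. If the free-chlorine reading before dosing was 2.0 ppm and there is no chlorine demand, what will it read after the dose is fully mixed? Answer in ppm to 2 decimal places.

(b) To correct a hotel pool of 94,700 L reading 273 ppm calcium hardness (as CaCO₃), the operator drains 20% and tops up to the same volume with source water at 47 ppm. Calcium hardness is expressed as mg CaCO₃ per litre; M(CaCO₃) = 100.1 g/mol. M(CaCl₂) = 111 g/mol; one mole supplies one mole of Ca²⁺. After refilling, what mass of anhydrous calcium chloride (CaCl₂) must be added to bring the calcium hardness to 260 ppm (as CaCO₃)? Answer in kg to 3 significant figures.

(a) 7.61 ppm; (b) 3.38 kg

(a) Available chlorine delivered: 6750 g × 0.606 = 4090 g as Cl₂.
(a) Concentration rise: 4090 g / 729,000 L = 5.611 mg/L = 5.61 ppm.
(a) Final FC: 2.0 + 5.61 = 7.61 ppm.

(b) After draining 20% and refilling: 273 × 0.80 + 47 × 0.20 = 227.8 ppm.
(b) Deficit to target: 260 − 227.8 = 32.2 mg/L.
(b) As CaCO₃: 32.2 mg/L × 94,700 L = 3049 g; ÷ 100.1 = 30.46 mol Ca²⁺.
(b) Mass: 30.46 × 111 = 3381 g.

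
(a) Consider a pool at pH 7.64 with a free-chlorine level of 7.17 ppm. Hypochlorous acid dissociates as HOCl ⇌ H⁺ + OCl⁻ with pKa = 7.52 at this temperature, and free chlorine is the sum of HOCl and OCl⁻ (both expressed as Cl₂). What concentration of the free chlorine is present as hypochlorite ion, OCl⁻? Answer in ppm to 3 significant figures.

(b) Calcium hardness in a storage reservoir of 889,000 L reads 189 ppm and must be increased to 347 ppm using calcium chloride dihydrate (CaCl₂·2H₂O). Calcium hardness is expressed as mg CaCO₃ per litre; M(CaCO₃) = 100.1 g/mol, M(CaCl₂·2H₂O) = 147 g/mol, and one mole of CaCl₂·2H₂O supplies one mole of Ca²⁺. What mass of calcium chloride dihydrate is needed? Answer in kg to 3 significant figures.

(a) 4.08 ppm; (b) 206 kg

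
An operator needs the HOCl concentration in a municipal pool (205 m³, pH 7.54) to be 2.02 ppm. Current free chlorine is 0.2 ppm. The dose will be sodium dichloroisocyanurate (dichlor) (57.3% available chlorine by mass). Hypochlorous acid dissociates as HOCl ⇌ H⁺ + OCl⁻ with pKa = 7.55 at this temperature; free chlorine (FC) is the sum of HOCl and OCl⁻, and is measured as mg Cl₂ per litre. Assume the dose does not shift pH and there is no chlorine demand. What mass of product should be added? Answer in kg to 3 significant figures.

Volume: 205 m³ = 205,000 L.
[OCl⁻]/[HOCl] = 10^(pH − pKa) = 10^(7.54 − 7.55) = 0.9772; fraction as HOCl = 1/(1 + 0.9772) = 0.5058.
Free chlorine required for 2.02 ppm HOCl: 2.02 / 0.5058 = 3.994 ppm.
FC to add: 3.994 − 0.2 = 3.794 mg/L as Cl₂.
Cl₂ equivalent: 3.794 mg/L × 205,000 L = 777.8 g.
Product at 57.3% available Cl: 777.8 / 0.573 = 1357 g.

1.36 kg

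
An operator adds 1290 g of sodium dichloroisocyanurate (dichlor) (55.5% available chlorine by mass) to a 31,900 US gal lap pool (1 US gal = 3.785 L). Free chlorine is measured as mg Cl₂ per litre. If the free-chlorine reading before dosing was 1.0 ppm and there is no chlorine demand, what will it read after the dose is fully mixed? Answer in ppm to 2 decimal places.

6.93 ppm

Volume: 31,900 US gal × 3.785 L/gal = 120,742 L.
Available chlorine delivered: 1290 g × 0.555 = 716 g as Cl₂.
Concentration rise: 716 g / 120,742 L = 5.93 mg/L = 5.93 ppm.
Final FC: 1.0 + 5.93 = 6.93 ppm.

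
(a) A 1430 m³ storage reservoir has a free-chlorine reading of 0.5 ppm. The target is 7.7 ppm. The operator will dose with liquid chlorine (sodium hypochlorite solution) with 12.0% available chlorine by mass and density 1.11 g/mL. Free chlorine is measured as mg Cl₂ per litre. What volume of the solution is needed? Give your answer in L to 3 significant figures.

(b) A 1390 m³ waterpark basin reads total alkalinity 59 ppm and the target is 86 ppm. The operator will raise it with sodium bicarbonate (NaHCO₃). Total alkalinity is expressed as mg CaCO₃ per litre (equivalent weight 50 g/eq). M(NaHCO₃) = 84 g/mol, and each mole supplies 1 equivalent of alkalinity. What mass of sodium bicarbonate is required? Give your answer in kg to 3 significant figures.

(a) 77.3 L; (b) 63.1 kg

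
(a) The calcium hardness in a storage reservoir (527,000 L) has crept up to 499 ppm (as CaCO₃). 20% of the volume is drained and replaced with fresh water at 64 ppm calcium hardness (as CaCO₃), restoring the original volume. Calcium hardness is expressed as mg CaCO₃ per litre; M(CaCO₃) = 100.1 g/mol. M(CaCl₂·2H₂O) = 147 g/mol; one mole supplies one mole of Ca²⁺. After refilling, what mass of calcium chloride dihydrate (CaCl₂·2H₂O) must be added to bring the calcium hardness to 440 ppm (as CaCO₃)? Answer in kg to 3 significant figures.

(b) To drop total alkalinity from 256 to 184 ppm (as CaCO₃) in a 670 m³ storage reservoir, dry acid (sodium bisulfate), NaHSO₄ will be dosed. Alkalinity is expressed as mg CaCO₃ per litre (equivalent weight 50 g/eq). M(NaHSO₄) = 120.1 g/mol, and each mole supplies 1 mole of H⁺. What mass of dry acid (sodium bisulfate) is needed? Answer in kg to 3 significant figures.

(a) After draining 20% and refilling: 499 × 0.80 + 64 × 0.20 = 412 ppm.
(a) Deficit to target: 440 − 412 = 28 mg/L.
(a) As CaCO₃: 28 mg/L × 527,000 L = 14,760 g; ÷ 100.1 = 147.4 mol Ca²⁺.
(a) Mass: 147.4 × 147 = 21,670 g.

(b) Volume: 670 m³ = 670,000 L.
(b) Alkalinity to neutralize: (256 − 184) = 72 mg/L as CaCO₃ × 670,000 L = 48,240 g as CaCO₃.
(b) Equivalents of H⁺ required: 48,240 ÷ 50 g/eq = 964.8 eq = 964.8 mol NaHSO₄.
(b) Mass of NaHSO₄: 964.8 × 120.1 = 115,900 g.

(a) 21.7 kg; (b) 116 kg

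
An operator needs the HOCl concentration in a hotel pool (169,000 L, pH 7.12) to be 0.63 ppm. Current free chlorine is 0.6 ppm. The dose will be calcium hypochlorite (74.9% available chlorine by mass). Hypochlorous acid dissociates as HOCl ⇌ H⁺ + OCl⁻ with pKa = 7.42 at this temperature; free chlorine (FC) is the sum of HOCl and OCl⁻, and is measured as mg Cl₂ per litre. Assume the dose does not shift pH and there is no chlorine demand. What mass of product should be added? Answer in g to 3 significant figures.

78.0 g

[OCl⁻]/[HOCl] = 10^(pH − pKa) = 10^(7.12 − 7.42) = 0.5012; fraction as HOCl = 1/(1 + 0.5012) = 0.6661.
Free chlorine required for 0.63 ppm HOCl: 0.63 / 0.6661 = 0.9457 ppm.
FC to add: 0.9457 − 0.6 = 0.3457 mg/L as Cl₂.
Cl₂ equivalent: 0.3457 mg/L × 169,000 L = 58.43 g.
Product at 74.9% available Cl: 58.43 / 0.749 = 78.01 g.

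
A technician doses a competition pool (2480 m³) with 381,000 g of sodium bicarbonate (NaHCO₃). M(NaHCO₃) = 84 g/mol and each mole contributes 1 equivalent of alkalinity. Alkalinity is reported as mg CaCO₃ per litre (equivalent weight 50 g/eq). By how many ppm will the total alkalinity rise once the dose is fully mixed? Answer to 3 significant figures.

Volume: 2480 m³ = 2,480,000 L.
Moles of NaHCO₃: 381,000 g ÷ 84 g/mol = 4536 mol → 4536 eq of alkalinity.
As CaCO₃: 4536 eq × 50 g/eq = 226,800 g.
Rise: 226,800 g / 2,480,000 L × 1000 = 91.45 mg/L.

91.4 ppm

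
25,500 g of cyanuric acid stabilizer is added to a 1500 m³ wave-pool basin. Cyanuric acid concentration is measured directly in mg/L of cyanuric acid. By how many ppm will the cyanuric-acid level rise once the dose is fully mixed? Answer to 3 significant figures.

Volume: 1500 m³ = 1,500,000 L.
Rise: 25,500 g / 1,500,000 L × 1000 = 17 mg/L.

17.0 ppm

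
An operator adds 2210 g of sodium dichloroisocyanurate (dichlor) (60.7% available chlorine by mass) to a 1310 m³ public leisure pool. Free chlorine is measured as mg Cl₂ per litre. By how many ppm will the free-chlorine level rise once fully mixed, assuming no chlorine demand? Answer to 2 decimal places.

1.02 ppm

Volume: 1310 m³ = 1,310,000 L.
Available chlorine delivered: 2210 g × 0.607 = 1341 g as Cl₂.
Concentration rise: 1341 g / 1,310,000 L = 1.024 mg/L = 1.02 ppm.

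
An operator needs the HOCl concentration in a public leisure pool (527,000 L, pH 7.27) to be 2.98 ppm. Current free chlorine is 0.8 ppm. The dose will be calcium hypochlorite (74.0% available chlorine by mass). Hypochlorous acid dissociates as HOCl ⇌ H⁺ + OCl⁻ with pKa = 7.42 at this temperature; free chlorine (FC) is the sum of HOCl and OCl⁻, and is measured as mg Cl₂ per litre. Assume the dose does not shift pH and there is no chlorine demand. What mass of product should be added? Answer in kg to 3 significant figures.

3.05 kg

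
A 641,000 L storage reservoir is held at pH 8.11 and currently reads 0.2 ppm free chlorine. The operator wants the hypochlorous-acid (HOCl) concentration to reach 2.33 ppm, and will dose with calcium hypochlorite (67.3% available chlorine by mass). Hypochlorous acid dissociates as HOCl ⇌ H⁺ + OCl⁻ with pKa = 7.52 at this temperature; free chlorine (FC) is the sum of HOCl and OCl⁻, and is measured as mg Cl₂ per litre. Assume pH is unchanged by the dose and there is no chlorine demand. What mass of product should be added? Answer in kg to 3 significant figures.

10.7 kg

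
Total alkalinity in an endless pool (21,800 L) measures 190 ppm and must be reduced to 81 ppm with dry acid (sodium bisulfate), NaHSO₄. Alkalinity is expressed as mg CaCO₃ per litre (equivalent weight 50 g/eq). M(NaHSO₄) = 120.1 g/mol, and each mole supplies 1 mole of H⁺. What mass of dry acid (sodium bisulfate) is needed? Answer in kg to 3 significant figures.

Alkalinity to neutralize: (190 − 81) = 109 mg/L as CaCO₃ × 21,800 L = 2376 g as CaCO₃.
Equivalents of H⁺ required: 2376 ÷ 50 g/eq = 47.52 eq = 47.52 mol NaHSO₄.
Mass of NaHSO₄: 47.52 × 120.1 = 5708 g.

5.71 kg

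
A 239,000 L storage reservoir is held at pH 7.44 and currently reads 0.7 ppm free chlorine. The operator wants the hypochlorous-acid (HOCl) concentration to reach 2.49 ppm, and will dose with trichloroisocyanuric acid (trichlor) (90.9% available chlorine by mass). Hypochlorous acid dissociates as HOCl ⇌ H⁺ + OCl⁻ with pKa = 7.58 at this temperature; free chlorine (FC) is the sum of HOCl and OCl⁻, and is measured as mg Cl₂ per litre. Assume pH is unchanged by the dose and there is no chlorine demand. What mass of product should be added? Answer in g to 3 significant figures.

945 g

[OCl⁻]/[HOCl] = 10^(pH − pKa) = 10^(7.44 − 7.58) = 0.7244; fraction as HOCl = 1/(1 + 0.7244) = 0.5799.
Free chlorine required for 2.49 ppm HOCl: 2.49 / 0.5799 = 4.294 ppm.
FC to add: 4.294 − 0.7 = 3.594 mg/L as Cl₂.
Cl₂ equivalent: 3.594 mg/L × 239,000 L = 858.9 g.
Product at 90.9% available Cl: 858.9 / 0.909 = 944.9 g.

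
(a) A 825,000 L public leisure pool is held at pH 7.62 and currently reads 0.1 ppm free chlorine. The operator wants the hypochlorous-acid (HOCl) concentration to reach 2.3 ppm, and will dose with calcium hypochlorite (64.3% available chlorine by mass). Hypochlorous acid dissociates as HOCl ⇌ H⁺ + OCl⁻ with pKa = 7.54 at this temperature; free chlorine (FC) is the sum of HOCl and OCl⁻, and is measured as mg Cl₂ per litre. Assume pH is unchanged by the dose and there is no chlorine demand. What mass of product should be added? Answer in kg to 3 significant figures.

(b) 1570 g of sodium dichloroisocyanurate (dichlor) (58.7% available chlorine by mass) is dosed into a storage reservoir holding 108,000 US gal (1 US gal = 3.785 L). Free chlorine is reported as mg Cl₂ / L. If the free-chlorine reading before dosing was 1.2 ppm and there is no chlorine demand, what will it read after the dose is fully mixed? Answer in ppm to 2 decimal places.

(a) [OCl⁻]/[HOCl] = 10^(pH − pKa) = 10^(7.62 − 7.54) = 1.202; fraction as HOCl = 1/(1 + 1.202) = 0.4541.
(a) Free chlorine required for 2.3 ppm HOCl: 2.3 / 0.4541 = 5.065 ppm.
(a) FC to add: 5.065 − 0.1 = 4.965 mg/L as Cl₂.
(a) Cl₂ equivalent: 4.965 mg/L × 825,000 L = 4096 g.
(a) Product at 64.3% available Cl: 4096 / 0.643 = 6371 g.

(b) Volume: 108,000 US gal × 3.785 L/gal = 408,780 L.
(b) Available chlorine delivered: 1570 g × 0.587 = 921.6 g as Cl₂.
(b) Concentration rise: 921.6 g / 408,780 L = 2.254 mg/L = 2.25 ppm.
(b) Final FC: 1.2 + 2.25 = 3.45 ppm.

(a) 6.37 kg; (b) 3.45 ppm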